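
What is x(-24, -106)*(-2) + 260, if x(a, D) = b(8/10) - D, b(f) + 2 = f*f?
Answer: 1268/25 ≈ 50.720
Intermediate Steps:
b(f) = -2 + f² (b(f) = -2 + f*f = -2 + f²)
x(a, D) = -34/25 - D (x(a, D) = (-2 + (8/10)²) - D = (-2 + (8*(⅒))²) - D = (-2 + (⅘)²) - D = (-2 + 16/25) - D = -34/25 - D)
x(-24, -106)*(-2) + 260 = (-34/25 - 1*(-106))*(-2) + 260 = (-34/25 + 106)*(-2) + 260 = (2616/25)*(-2) + 260 = -5232/25 + 260 = 1268/25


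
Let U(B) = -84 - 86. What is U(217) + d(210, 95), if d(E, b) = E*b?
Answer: 19780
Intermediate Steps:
U(B) = -170
U(217) + d(210, 95) = -170 + 210*95 = -170 + 19950 = 19780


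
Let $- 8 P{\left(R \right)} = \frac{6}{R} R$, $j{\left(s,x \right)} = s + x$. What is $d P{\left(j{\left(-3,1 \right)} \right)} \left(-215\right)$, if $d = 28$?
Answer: $4515$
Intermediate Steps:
$P{\left(R \right)} = - \frac{3}{4}$ ($P{\left(R \right)} = - \frac{\frac{6}{R} R}{8} = \left(- \frac{1}{8}\right) 6 = - \frac{3}{4}$)
$d P{\left(j{\left(-3,1 \right)} \right)} \left(-215\right) = 28 \left(- \frac{3}{4}\right) \left(-215\right) = \left(-21\right) \left(-215\right) = 4515$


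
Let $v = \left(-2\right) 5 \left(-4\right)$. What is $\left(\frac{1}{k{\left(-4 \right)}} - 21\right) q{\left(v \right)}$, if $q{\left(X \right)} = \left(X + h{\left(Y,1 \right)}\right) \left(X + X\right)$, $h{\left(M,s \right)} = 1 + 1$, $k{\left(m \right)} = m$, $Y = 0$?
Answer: $-71400$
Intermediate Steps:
$h{\left(M,s \right)} = 2$
$v = 40$ ($v = \left(-10\right) \left(-4\right) = 40$)
$q{\left(X \right)} = 2 X \left(2 + X\right)$ ($q{\left(X \right)} = \left(X + 2\right) \left(X + X\right) = \left(2 + X\right) 2 X = 2 X \left(2 + X\right)$)
$\left(\frac{1}{k{\left(-4 \right)}} - 21\right) q{\left(v \right)} = \left(\frac{1}{-4} - 21\right) 2 \cdot 40 \left(2 + 40\right) = \left(- \frac{1}{4} - 21\right) 2 \cdot 40 \cdot 42 = \left(- \frac{85}{4}\right) 3360 = -71400$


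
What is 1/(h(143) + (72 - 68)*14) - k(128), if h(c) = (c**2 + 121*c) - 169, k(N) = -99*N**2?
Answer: 61051060225/37639 ≈ 1.6220e+6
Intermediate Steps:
h(c) = -169 + c**2 + 121*c
1/(h(143) + (72 - 68)*14) - k(128) = 1/((-169 + 143**2 + 121*143) + (72 - 68)*14) - (-99)*128**2 = 1/((-169 + 20449 + 17303) + 4*14) - (-99)*16384 = 1/(37583 + 56) - 1*(-1622016) = 1/37639 + 1622016 = 61051060225/37639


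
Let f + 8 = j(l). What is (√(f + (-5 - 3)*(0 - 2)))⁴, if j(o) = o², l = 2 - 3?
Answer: 81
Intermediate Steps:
l = -1
f = -7 (f = -8 + (-1)² = -8 + 1 = -7)
(√(f + (-5 - 3)*(0 - 2)))⁴ = (√(-7 + (-5 - 3)*(0 - 2)))⁴ = (√(-7 - 8*(-2)))⁴ = (√(-7 + 16))⁴ = (√9)⁴ = 3⁴ = 81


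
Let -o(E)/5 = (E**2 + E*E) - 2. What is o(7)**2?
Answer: 230400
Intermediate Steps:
o(E) = 10 - 10*E**2 (o(E) = -5*((E**2 + E*E) - 2) = -5*((E**2 + E**2) - 2) = -5*(2*E**2 - 2) = -5*(-2 + 2*E**2) = 10 - 10*E**2)
o(7)**2 = (10 - 10*7**2)**2 = (10 - 10*49)**2 = (10 - 490)**2 = (-480)**2 = 230400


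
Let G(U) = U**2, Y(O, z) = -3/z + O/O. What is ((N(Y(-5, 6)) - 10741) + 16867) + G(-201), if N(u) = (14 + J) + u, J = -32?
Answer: 93019/2 ≈ 46510.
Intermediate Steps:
Y(O, z) = 1 - 3/z (Y(O, z) = -3/z + 1 = 1 - 3/z)
N(u) = -18 + u (N(u) = (14 - 32) + u = -18 + u)
((N(Y(-5, 6)) - 10741) + 16867) + G(-201) = (((-18 + (-3 + 6)/6) - 10741) + 16867) + (-201)**2 = (((-18 + (1/6)*3) - 10741) + 16867) + 40401 = (((-18 + 1/2) - 10741) + 16867) + 40401 = ((-35/2 - 10741) + 16867) + 40401 = (-21517/2 + 16867) + 40401 = 12217/2 + 40401 = 93019/2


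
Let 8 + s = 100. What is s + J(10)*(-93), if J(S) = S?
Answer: -838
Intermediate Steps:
s = 92 (s = -8 + 100 = 92)
s + J(10)*(-93) = 92 + 10*(-93) = 92 - 930 = -838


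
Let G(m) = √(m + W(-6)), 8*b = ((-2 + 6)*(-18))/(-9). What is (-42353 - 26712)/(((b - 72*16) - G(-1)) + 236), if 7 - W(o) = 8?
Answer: 63194475/837227 - 69065*I*√2/837227 ≈ 75.481 - 0.11666*I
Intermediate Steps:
b = 1 (b = (((-2 + 6)*(-18))/(-9))/8 = ((4*(-18))*(-⅑))/8 = (-72*(-⅑))/8 = (⅛)*8 = 1)
W(o) = -1 (W(o) = 7 - 1*8 = 7 - 8 = -1)
G(m) = √(-1 + m) (G(m) = √(m - 1) = √(-1 + m))
(-42353 - 26712)/(((b - 72*16) - G(-1)) + 236) = (-42353 - 26712)/(((1 - 72*16) - √(-1 - 1)) + 236) = -69065/(((1 - 1152) - √(-2)) + 236) = -69065/((-1151 - I*√2) + 236) = -69065/(-915 - I*√2)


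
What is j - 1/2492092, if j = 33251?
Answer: 82864551091/2492092 ≈ 33251.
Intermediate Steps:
j - 1/2492092 = 33251 - 1/2492092 = 82864551091/2492092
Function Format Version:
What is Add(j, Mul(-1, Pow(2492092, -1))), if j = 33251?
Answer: Rational(82864551091, 2492092) ≈ 33251.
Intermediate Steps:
Add(j, Mul(-1, Pow(2492092, -1))) = Add(33251, Mul(-1, Pow(2492092, -1))) = Add(33251, Mul(-1, Rational(1, 2492092))) = Add(33251, Rational(-1, 2492092)) = Rational(82864551091, 2492092)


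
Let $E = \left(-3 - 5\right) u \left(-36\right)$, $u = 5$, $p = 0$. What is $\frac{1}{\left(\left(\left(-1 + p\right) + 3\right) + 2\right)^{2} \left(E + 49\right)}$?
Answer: $\frac{1}{23824} \approx 4.1974 \cdot 10^{-5}$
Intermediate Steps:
$E = 1440$ ($E = \left(-3 - 5\right) 5 \left(-36\right) = \left(-8\right) 5 \left(-36\right) = \left(-40\right) \left(-36\right) = 1440$)
$\frac{1}{\left(\left(\left(-1 + p\right) + 3\right) + 2\right)^{2} \left(E + 49\right)} = \frac{1}{\left(\left(\left(-1 + 0\right) + 3\right) + 2\right)^{2} \left(1440 + 49\right)} = \frac{1}{\left(\left(-1 + 3\right) + 2\right)^{2} \cdot 1489} = \frac{1}{\left(2 + 2\right)^{2} \cdot 1489} = \frac{1}{4^{2} \cdot 1489} = \frac{1}{16 \cdot 1489} = \frac{1}{23824}$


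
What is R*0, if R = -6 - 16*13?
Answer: 0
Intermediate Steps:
R = -214 (R = -6 - 208 = -214)
R*0 = -214*0 = 0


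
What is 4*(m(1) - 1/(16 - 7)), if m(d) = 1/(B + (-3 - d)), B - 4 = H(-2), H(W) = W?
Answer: -22/9 ≈ -2.4444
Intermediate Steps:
B = 2 (B = 4 - 2 = 2)
m(d) = 1/(-1 - d) (m(d) = 1/(2 + (-3 - d)) = 1/(-1 - d))
4*(m(1) - 1/(16 - 7)) = 4*(-1/(1 + 1) - 1/(16 - 7)) = 4*(-1/2 - 1/9) = 4*(-1*½ - 1*⅑) = 4*(-½ - ⅑) = 4*(-11/18) = -22/9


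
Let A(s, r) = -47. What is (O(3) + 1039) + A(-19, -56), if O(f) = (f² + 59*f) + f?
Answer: 1181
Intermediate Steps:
O(f) = f² + 60*f
(O(3) + 1039) + A(-19, -56) = (3*(60 + 3) + 1039) - 47 = (3*63 + 1039) - 47 = (189 + 1039) - 47 = 1228 - 47 = 1181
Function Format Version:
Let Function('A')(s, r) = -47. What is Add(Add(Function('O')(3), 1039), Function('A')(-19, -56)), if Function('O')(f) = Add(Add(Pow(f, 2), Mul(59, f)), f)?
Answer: 1181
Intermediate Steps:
Function('O')(f) = Add(Pow(f, 2), Mul(60, f))
Add(Add(Function('O')(3), 1039), Function('A')(-19, -56)) = Add(Add(Mul(3, Add(60, 3)), 1039), -47) = Add(Add(Mul(3, 63), 1039), -47) = Add(Add(189, 1039), -47) = Add(1228, -47) = 1181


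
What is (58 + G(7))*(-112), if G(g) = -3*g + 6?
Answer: -4816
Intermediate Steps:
G(g) = 6 - 3*g
(58 + G(7))*(-112) = (58 + (6 - 3*7))*(-112) = (58 + (6 - 21))*(-112) = (58 - 15)*(-112) = 43*(-112) = -4816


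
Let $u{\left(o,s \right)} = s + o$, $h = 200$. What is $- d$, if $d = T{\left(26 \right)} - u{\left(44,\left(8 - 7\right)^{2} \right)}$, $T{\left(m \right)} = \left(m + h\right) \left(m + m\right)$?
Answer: $-11707$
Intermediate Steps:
$u{\left(o,s \right)} = o + s$
$T{\left(m \right)} = 2 m \left(200 + m\right)$ ($T{\left(m \right)} = \left(m + 200\right) \left(m + m\right) = \left(200 + m\right) 2 m = 2 m \left(200 + m\right)$)
$d = 11707$ ($d = 2 \cdot 26 \left(200 + 26\right) - \left(44 + \left(8 - 7\right)^{2}\right) = 2 \cdot 26 \cdot 226 - \left(44 + 1^{2}\right) = 11752 - \left(44 + 1\right) = 11752 - 45 = 11707$)
$- d = \left(-1\right) 11707 = -11707$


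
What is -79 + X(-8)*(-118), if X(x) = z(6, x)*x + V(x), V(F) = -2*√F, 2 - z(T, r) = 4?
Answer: -1967 + 472*I*√2 ≈ -1967.0 + 667.51*I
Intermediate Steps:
z(T, r) = -2 (z(T, r) = 2 - 1*4 = 2 - 4 = -2)
X(x) = -2*x - 2*√x
-79 + X(-8)*(-118) = -79 + (-2*(-8) - 4*I*√2)*(-118) = -79 + (16 - 4*I*√2)*(-118) = -79 + (-1888 + 472*I*√2) = -1967 + 472*I*√2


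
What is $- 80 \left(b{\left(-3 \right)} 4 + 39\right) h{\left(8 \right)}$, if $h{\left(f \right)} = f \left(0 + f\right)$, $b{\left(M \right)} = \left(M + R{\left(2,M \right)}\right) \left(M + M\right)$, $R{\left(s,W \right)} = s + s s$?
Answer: $168960$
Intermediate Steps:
$R{\left(s,W \right)} = s + s^{2}$
$b{\left(M \right)} = 2 M \left(6 + M\right)$ ($b{\left(M \right)} = \left(M + 2 \left(1 + 2\right)\right) \left(M + M\right) = \left(M + 2 \cdot 3\right) 2 M = \left(M + 6\right) 2 M = \left(6 + M\right) 2 M = 2 M \left(6 + M\right)$)
$h{\left(f \right)} = f^{2}$ ($h{\left(f \right)} = f f = f^{2}$)
$- 80 \left(b{\left(-3 \right)} 4 + 39\right) h{\left(8 \right)} = - 80 \left(2 \left(-3\right) \left(6 - 3\right) 4 + 39\right) 8^{2} = - 80 \left(2 \left(-3\right) 3 \cdot 4 + 39\right) 64 = - 80 \left(\left(-18\right) 4 + 39\right) 64 = - 80 \left(-72 + 39\right) 64 = \left(-80\right) \left(-33\right) 64 = 2640 \cdot 64 = 168960$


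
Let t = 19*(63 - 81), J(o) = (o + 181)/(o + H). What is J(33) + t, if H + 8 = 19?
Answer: -7417/22 ≈ -337.14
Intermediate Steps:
H = 11 (H = -8 + 19 = 11)
J(o) = (181 + o)/(11 + o) (J(o) = (o + 181)/(o + 11) = (181 + o)/(11 + o))
t = -342 (t = 19*(-18) = -342)
J(33) + t = (181 + 33)/(11 + 33) - 342 = 214/44 - 342 = (1/44)*214 - 342 = 107/22 - 342 = -7417/22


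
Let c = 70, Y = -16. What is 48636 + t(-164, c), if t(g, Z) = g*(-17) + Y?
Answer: 51408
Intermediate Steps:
t(g, Z) = -16 - 17*g (t(g, Z) = g*(-17) - 16 = -17*g - 16 = -16 - 17*g)
48636 + t(-164, c) = 48636 + (-16 - 17*(-164)) = 48636 + (-16 + 2788) = 48636 + 2772 = 51408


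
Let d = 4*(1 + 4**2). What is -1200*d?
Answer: -81600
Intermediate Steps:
d = 68 (d = 4*(1 + 16) = 4*17 = 68)
-1200*d = -1200*68 = -81600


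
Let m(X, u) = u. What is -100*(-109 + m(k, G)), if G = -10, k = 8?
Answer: 11900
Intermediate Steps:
-100*(-109 + m(k, G)) = -100*(-109 - 10) = -100*(-119) = 11900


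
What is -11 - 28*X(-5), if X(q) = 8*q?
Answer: 1109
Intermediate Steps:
-11 - 28*X(-5) = -11 - 224*(-5) = -11 - 28*(-40) = -11 + 1120 = 1109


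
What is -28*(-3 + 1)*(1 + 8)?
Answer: 504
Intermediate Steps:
-28*(-3 + 1)*(1 + 8) = -(-56)*9 = -28*(-18) = 504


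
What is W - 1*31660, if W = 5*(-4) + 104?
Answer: -31576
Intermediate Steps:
W = 84 (W = -20 + 104 = 84)
W - 1*31660 = 84 - 1*31660 = 84 - 31660 = -31576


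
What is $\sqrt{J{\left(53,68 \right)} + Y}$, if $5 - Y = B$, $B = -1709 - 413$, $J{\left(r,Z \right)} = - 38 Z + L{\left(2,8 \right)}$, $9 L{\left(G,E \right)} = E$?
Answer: $\frac{i \sqrt{4105}}{3} \approx 21.357 i$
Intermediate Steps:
$L{\left(G,E \right)} = \frac{E}{9}$
$J{\left(r,Z \right)} = \frac{8}{9} - 38 Z$ ($J{\left(r,Z \right)} = - 38 Z + \frac{1}{9} \cdot 8 = - 38 Z + \frac{8}{9} = \frac{8}{9} - 38 Z$)
$B = -2122$ ($B = -1709 - 413 = -2122$)
$Y = 2127$ ($Y = 5 - -2122 = 5 + 2122 = 2127$)
$\sqrt{J{\left(53,68 \right)} + Y} = \sqrt{\left(\frac{8}{9} - 2584\right) + 2127} = \sqrt{- \frac{23248}{9} + 2127} = \sqrt{- \frac{4105}{9}} = \frac{i \sqrt{4105}}{3}$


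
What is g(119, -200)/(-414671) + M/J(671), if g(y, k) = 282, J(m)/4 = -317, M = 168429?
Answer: -69842979435/525802828 ≈ -132.83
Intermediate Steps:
J(m) = -1268 (J(m) = 4*(-317) = -1268)
g(119, -200)/(-414671) + M/J(671) = 282/(-414671) + 168429/(-1268) = 282*(-1/414671) + 168429*(-1/1268) = -282/414671 - 168429/1268 = -69842979435/525802828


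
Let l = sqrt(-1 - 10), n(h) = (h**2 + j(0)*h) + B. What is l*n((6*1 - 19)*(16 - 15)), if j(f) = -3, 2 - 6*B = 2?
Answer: 208*I*sqrt(11) ≈ 689.86*I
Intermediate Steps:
B = 0 (B = 1/3 - 1/6*2 = 1/3 - 1/3 = 0)
n(h) = h**2 - 3*h (n(h) = (h**2 - 3*h) + 0 = h**2 - 3*h)
l = I*sqrt(11) (l = sqrt(-11) = I*sqrt(11) ≈ 3.3166*I)
l*n((6*1 - 19)*(16 - 15)) = (I*sqrt(11))*(((6*1 - 19)*(16 - 15))*(-3 + (6*1 - 19)*(16 - 15))) = (I*sqrt(11))*(((6 - 19)*1)*(-3 + (6 - 19)*1)) = (I*sqrt(11))*((-13*1)*(-3 - 13*1)) = (I*sqrt(11))*(-13*(-3 - 13)) = (I*sqrt(11))*(-13*(-16)) = (I*sqrt(11))*208 = 208*I*sqrt(11)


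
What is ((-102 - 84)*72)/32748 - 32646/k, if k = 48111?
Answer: -47594270/43764973 ≈ -1.0875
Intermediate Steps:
((-102 - 84)*72)/32748 - 32646/k = ((-102 - 84)*72)/32748 - 32646/48111 = -186*72*(1/32748) - 32646*1/48111 = -13392*1/32748 - 10882/16037 = -1116/2729 - 10882/16037 = -47594270/43764973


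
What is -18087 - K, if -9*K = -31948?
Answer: -194731/9 ≈ -21637.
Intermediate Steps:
K = 31948/9 (K = -1/9*(-31948) = 31948/9 ≈ 3549.8)
-18087 - K = -18087 - 1*31948/9 = -18087 - 31948/9 = -194731/9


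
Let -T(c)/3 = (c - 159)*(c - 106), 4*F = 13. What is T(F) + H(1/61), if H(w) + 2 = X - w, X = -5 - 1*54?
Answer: -46917251/976 ≈ -48071.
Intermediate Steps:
F = 13/4 (F = (1/4)*13 = 13/4 ≈ 3.2500)
X = -59 (X = -5 - 54 = -59)
T(c) = -3*(-159 + c)*(-106 + c) (T(c) = -3*(c - 159)*(c - 106) = -3*(-159 + c)*(-106 + c))
H(w) = -61 - w (H(w) = -2 + (-59 - w) = -61 - w)
T(F) + H(1/61) = (-50562 - 3*(13/4)**2 + 795*(13/4)) + (-61 - 1/61) = (-50562 - 3*169/16 + 10335/4) + (-61 - 1*1/61) = (-50562 - 507/16 + 10335/4) + (-61 - 1/61) = -768159/16 - 3722/61 = -46917251/976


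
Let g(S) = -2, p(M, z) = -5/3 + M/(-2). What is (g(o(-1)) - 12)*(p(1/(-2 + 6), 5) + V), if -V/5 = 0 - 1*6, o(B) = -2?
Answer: -4739/12 ≈ -394.92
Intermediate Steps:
p(M, z) = -5/3 - M/2 (p(M, z) = -5*1/3 + M*(-1/2) = -5/3 - M/2)
V = 30 (V = -5*(0 - 1*6) = -5*(0 - 6) = -5*(-6) = 30)
(g(o(-1)) - 12)*(p(1/(-2 + 6), 5) + V) = (-2 - 12)*((-5/3 - 1/(2*(-2 + 6))) + 30) = -14*((-5/3 - 1/2/4) + 30) = -14*((-5/3 - 1/2*1/4) + 30) = -14*((-5/3 - 1/8) + 30) = -14*(-43/24 + 30) = -14*677/24 = -4739/12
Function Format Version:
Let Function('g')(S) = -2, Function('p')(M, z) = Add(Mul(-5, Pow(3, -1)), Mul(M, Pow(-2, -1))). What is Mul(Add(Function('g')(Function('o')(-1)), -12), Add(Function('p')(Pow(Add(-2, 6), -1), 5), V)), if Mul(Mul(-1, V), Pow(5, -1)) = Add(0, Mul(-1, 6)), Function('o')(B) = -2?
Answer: Rational(-4739, 12) ≈ -394.92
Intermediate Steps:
Function('p')(M, z) = Add(Rational(-5, 3), Mul(Rational(-1, 2), M)) (Function('p')(M, z) = Add(Mul(-5, Rational(1, 3)), Mul(M, Rational(-1, 2))) = Add(Rational(-5, 3), Mul(Rational(-1, 2), M)))
V = 30 (V = Mul(-5, Add(0, Mul(-1, 6))) = Mul(-5, Add(0, -6)) = Mul(-5, -6) = 30)
Mul(Add(Function('g')(Function('o')(-1)), -12), Add(Function('p')(Pow(Add(-2, 6), -1), 5), V)) = Mul(Add(-2, -12), Add(Add(Rational(-5, 3), Mul(Rational(-1, 2), Pow(Add(-2, 6), -1))), 30)) = Mul(-14, Add(Add(Rational(-5, 3), Mul(Rational(-1, 2), Pow(4, -1))), 30)) = Mul(-14, Add(Add(Rational(-5, 3), Mul(Rational(-1, 2), Rational(1, 4))), 30)) = Mul(-14, Add(Add(Rational(-5, 3), Rational(-1, 8)), 30)) = Mul(-14, Add(Rational(-43, 24), 30)) = Mul(-14, Rational(677, 24)) = Rational(-4739, 12)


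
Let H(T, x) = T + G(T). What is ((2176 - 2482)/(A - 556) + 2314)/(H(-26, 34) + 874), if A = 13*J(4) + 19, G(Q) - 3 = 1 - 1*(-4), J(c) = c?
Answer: 280649/103790 ≈ 2.7040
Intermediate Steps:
G(Q) = 8 (G(Q) = 3 + (1 - 1*(-4)) = 3 + (1 + 4) = 3 + 5 = 8)
H(T, x) = 8 + T (H(T, x) = T + 8 = 8 + T)
A = 71 (A = 13*4 + 19 = 52 + 19 = 71)
((2176 - 2482)/(A - 556) + 2314)/(H(-26, 34) + 874) = ((2176 - 2482)/(71 - 556) + 2314)/((8 - 26) + 874) = (-306/(-485) + 2314)/(-18 + 874) = (-306*(-1/485) + 2314)/856 = (306/485 + 2314)*(1/856) = (1122596/485)*(1/856) = 280649/103790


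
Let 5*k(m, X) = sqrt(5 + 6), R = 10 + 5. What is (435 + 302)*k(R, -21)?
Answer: 737*sqrt(11)/5 ≈ 488.87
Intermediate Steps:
R = 15
k(m, X) = sqrt(11)/5 (k(m, X) = sqrt(5 + 6)/5 = sqrt(11)/5)
(435 + 302)*k(R, -21) = (435 + 302)*(sqrt(11)/5) = 737*(sqrt(11)/5) = 737*sqrt(11)/5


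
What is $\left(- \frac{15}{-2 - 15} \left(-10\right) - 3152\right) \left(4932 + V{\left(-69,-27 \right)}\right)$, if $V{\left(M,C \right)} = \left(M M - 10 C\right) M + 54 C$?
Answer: $\frac{18466495110}{17} \approx 1.0863 \cdot 10^{9}$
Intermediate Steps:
$V{\left(M,C \right)} = 54 C + M \left(M^{2} - 10 C\right)$ ($V{\left(M,C \right)} = \left(M^{2} - 10 C\right) M + 54 C = M \left(M^{2} - 10 C\right) + 54 C = 54 C + M \left(M^{2} - 10 C\right)$)
$\left(- \frac{15}{-2 - 15} \left(-10\right) - 3152\right) \left(4932 + V{\left(-69,-27 \right)}\right) = \left(- \frac{15}{-2 - 15} \left(-10\right) - 3152\right) \left(4932 + \left(\left(-69\right)^{3} + 54 \left(-27\right) - \left(-270\right) \left(-69\right)\right)\right) = \left(- \frac{15}{-17} \left(-10\right) - 3152\right) \left(4932 - 348597\right) = \left(\left(-15\right) \left(- \frac{1}{17}\right) \left(-10\right) - 3152\right) \left(4932 - 348597\right) = \left(\frac{15}{17} \left(-10\right) - 3152\right) \left(-343665\right) = \left(- \frac{150}{17} - 3152\right) \left(-343665\right) = \left(- \frac{53734}{17}\right) \left(-343665\right) = \frac{18466495110}{17}$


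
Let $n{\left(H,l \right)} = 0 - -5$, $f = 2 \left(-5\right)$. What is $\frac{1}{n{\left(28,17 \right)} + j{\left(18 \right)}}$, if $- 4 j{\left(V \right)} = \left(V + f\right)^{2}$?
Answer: $- \frac{1}{11} \approx -0.090909$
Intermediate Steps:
$f = -10$
$n{\left(H,l \right)} = 5$ ($n{\left(H,l \right)} = 0 + 5 = 5$)
$j{\left(V \right)} = - \frac{\left(-10 + V\right)^{2}}{4}$ ($j{\left(V \right)} = - \frac{\left(V - 10\right)^{2}}{4} = - \frac{\left(-10 + V\right)^{2}}{4}$)
$\frac{1}{n{\left(28,17 \right)} + j{\left(18 \right)}} = \frac{1}{5 - \frac{\left(-10 + 18\right)^{2}}{4}} = \frac{1}{5 - \frac{8^{2}}{4}} = \frac{1}{5 - 16} = \frac{1}{-11} = - \frac{1}{11}$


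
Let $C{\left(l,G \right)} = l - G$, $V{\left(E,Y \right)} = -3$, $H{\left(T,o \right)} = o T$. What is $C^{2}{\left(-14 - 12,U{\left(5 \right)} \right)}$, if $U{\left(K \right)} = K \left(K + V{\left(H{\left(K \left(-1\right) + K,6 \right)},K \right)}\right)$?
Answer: $1296$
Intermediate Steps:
$H{\left(T,o \right)} = T o$
$U{\left(K \right)} = K \left(-3 + K\right)$ ($U{\left(K \right)} = K \left(K - 3\right) = K \left(-3 + K\right)$)
$C^{2}{\left(-14 - 12,U{\left(5 \right)} \right)} = \left(\left(-14 - 12\right) - 5 \left(-3 + 5\right)\right)^{2} = \left(\left(-14 - 12\right) - 5 \cdot 2\right)^{2} = \left(-26 - 10\right)^{2} = \left(-36\right)^{2} = 1296$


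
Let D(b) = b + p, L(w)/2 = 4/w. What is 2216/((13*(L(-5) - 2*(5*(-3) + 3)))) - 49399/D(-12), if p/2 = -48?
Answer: 4570099/9828 ≈ 465.01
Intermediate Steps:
p = -96 (p = 2*(-48) = -96)
L(w) = 8/w (L(w) = 2*(4/w) = 8/w)
D(b) = -96 + b (D(b) = b - 96 = -96 + b)
2216/((13*(L(-5) - 2*(5*(-3) + 3)))) - 49399/D(-12) = 2216/((13*(8/(-5) - 2*(5*(-3) + 3)))) - 49399/(-96 - 12) = 2216/((13*(8*(-1/5) - 2*(-15 + 3)))) - 49399/(-108) = 2216/((13*(-8/5 - 2*(-12)))) - 49399*(-1/108) = 2216/((13*(-8/5 + 24))) + 49399/108 = 2216/((13*(112/5))) + 49399/108 = 2216/(1456/5) + 49399/108 = 2216*(5/1456) + 49399/108 = 1385/182 + 49399/108 = 4570099/9828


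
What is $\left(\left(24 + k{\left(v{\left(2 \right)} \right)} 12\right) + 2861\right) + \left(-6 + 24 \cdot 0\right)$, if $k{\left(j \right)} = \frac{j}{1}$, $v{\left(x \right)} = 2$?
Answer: $2903$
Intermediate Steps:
$k{\left(j \right)} = j$ ($k{\left(j \right)} = j 1 = j$)
$\left(\left(24 + k{\left(v{\left(2 \right)} \right)} 12\right) + 2861\right) + \left(-6 + 24 \cdot 0\right) = \left(\left(24 + 2 \cdot 12\right) + 2861\right) + \left(-6 + 24 \cdot 0\right) = \left(\left(24 + 24\right) + 2861\right) + \left(-6 + 0\right) = \left(48 + 2861\right) - 6 = 2909 - 6 = 2903$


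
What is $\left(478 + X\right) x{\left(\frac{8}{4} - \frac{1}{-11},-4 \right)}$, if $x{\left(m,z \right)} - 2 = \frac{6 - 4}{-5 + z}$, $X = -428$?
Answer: $\frac{800}{9} \approx 88.889$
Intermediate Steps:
$x{\left(m,z \right)} = 2 + \frac{2}{-5 + z}$ ($x{\left(m,z \right)} = 2 + \frac{6 - 4}{-5 + z} = 2 + \frac{2}{-5 + z}$)
$\left(478 + X\right) x{\left(\frac{8}{4} - \frac{1}{-11},-4 \right)} = \left(478 - 428\right) \frac{2 \left(-4 - 4\right)}{-5 - 4} = 50 \cdot 2 \frac{1}{-9} \left(-8\right) = 50 \cdot 2 \left(- \frac{1}{9}\right) \left(-8\right) = 50 \cdot \frac{16}{9} = \frac{800}{9}$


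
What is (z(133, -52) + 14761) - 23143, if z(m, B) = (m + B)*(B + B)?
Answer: -16806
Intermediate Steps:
z(m, B) = 2*B*(B + m) (z(m, B) = (B + m)*(2*B) = 2*B*(B + m))
(z(133, -52) + 14761) - 23143 = (2*(-52)*(-52 + 133) + 14761) - 23143 = (2*(-52)*81 + 14761) - 23143 = (-8424 + 14761) - 23143 = 6337 - 23143 = -16806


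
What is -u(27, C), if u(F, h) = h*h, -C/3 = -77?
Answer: -53361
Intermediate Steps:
C = 231 (C = -3*(-77) = 231)
u(F, h) = h**2
-u(27, C) = -1*231**2 = -1*53361 = -53361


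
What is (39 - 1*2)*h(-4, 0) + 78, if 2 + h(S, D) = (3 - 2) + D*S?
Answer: 41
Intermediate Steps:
h(S, D) = -1 + D*S (h(S, D) = -2 + ((3 - 2) + D*S) = -2 + (1 + D*S) = -1 + D*S)
(39 - 1*2)*h(-4, 0) + 78 = (39 - 1*2)*(-1 + 0*(-4)) + 78 = (39 - 2)*(-1 + 0) + 78 = 37*(-1) + 78 = -37 + 78 = 41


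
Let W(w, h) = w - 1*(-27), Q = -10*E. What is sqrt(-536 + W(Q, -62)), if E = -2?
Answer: I*sqrt(489) ≈ 22.113*I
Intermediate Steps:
Q = 20 (Q = -10*(-2) = 20)
W(w, h) = 27 + w (W(w, h) = w + 27 = 27 + w)
sqrt(-536 + W(Q, -62)) = sqrt(-536 + (27 + 20)) = sqrt(-536 + 47) = sqrt(-489) = I*sqrt(489)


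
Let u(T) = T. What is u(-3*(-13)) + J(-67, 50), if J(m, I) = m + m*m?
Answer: 4461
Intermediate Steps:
J(m, I) = m + m**2
u(-3*(-13)) + J(-67, 50) = -3*(-13) - 67*(1 - 67) = 39 - 67*(-66) = 39 + 4422 = 4461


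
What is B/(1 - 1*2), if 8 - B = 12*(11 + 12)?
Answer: 268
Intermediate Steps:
B = -268 (B = 8 - 12*(11 + 12) = 8 - 12*23 = 8 - 1*276 = 8 - 276 = -268)
B/(1 - 1*2) = -268/(1 - 1*2) = -268/(1 - 2) = -268/(-1) = -268*(-1) = 268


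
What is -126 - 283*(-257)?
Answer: 72605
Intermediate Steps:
-126 - 283*(-257) = -126 + 72731 = 72605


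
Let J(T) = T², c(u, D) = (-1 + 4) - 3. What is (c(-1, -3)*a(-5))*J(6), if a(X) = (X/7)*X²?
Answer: 0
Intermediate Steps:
c(u, D) = 0 (c(u, D) = 3 - 3 = 0)
a(X) = X³/7 (a(X) = (X*(⅐))*X² = (X/7)*X² = X³/7)
(c(-1, -3)*a(-5))*J(6) = (0*((⅐)*(-5)³))*6² = (0*((⅐)*(-125)))*36 = (0*(-125/7))*36 = 0*36 = 0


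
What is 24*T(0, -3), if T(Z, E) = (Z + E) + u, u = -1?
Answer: -96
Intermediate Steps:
T(Z, E) = -1 + E + Z (T(Z, E) = (Z + E) - 1 = (E + Z) - 1 = -1 + E + Z)
24*T(0, -3) = 24*(-1 - 3 + 0) = 24*(-4) = -96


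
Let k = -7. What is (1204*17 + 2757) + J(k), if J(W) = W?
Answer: 23218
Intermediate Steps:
(1204*17 + 2757) + J(k) = (1204*17 + 2757) - 7 = (20468 + 2757) - 7 = 23225 - 7 = 23218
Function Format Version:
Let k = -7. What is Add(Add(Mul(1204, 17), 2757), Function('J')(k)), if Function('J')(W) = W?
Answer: 23218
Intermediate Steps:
Add(Add(Mul(1204, 17), 2757), Function('J')(k)) = Add(Add(Mul(1204, 17), 2757), -7) = Add(Add(20468, 2757), -7) = Add(23225, -7) = 23218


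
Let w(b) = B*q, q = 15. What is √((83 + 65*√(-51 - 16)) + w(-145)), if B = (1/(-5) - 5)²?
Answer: √(12215 + 1625*I*√67)/5 ≈ 24.607 + 10.811*I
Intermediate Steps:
B = 676/25 (B = (1*(-⅕) - 5)² = (-⅕ - 5)² = (-26/5)² = 676/25 ≈ 27.040)
w(b) = 2028/5 (w(b) = (676/25)*15 = 2028/5)
√((83 + 65*√(-51 - 16)) + w(-145)) = √((83 + 65*√(-51 - 16)) + 2028/5) = √((83 + 65*√(-67)) + 2028/5) = √((83 + 65*(I*√67)) + 2028/5) = √((83 + 65*I*√67) + 2028/5) = √(2443/5 + 65*I*√67)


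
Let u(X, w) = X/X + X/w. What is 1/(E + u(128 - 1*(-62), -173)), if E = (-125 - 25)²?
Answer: 173/3892483 ≈ 4.4445e-5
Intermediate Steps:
E = 22500 (E = (-150)² = 22500)
u(X, w) = 1 + X/w
1/(E + u(128 - 1*(-62), -173)) = 1/(22500 + ((128 - 1*(-62)) - 173)/(-173)) = 1/(22500 - ((128 + 62) - 173)/173) = 1/(22500 - (190 - 173)/173) = 1/(22500 - 1/173*17) = 1/(22500 - 17/173) = 1/(3892483/173) = 173/3892483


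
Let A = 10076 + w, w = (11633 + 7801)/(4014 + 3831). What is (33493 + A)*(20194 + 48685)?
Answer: 7848032828027/2615 ≈ 3.0012e+9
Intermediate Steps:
w = 6478/2615 (w = 19434/7845 = 19434*(1/7845) = 6478/2615 ≈ 2.4772)
A = 26355218/2615 (A = 10076 + 6478/2615 = 26355218/2615 ≈ 10078.)
(33493 + A)*(20194 + 48685) = (33493 + 26355218/2615)*(20194 + 48685) = (113939413/2615)*68879 = 7848032828027/2615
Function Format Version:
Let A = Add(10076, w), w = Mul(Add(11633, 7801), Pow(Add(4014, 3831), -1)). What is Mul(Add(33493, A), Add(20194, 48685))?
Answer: Rational(7848032828027, 2615) ≈ 3.0012e+9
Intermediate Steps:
w = Rational(6478, 2615) (w = Mul(19434, Pow(7845, -1)) = Mul(19434, Rational(1, 7845)) = Rational(6478, 2615) ≈ 2.4772)
A = Rational(26355218, 2615) (A = Add(10076, Rational(6478, 2615)) = Rational(26355218, 2615) ≈ 10078.)
Mul(Add(33493, A), Add(20194, 48685)) = Mul(Add(33493, Rational(26355218, 2615)), Add(20194, 48685)) = Mul(Rational(113939413, 2615), 68879) = Rational(7848032828027, 2615)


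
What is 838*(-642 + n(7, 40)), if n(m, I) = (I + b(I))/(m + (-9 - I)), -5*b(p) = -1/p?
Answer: -107758839/200 ≈ -5.3879e+5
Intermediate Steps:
b(p) = 1/(5*p) (b(p) = -(-1)/(5*p) = 1/(5*p))
n(m, I) = (I + 1/(5*I))/(-9 + m - I) (n(m, I) = (I + 1/(5*I))/(m + (-9 - I)) = (I + 1/(5*I))/(-9 + m - I))
838*(-642 + n(7, 40)) = 838*(-642 + (1/5 + 40**2)/(40*(-9 + 7 - 1*40))) = 838*(-642 + (1/5 + 1600)/(40*(-9 + 7 - 40))) = 838*(-642 + (1/40)*(8001/5)/(-42)) = 838*(-642 + (1/40)*(-1/42)*(8001/5)) = 838*(-642 - 381/400) = 838*(-257181/400) = -107758839/200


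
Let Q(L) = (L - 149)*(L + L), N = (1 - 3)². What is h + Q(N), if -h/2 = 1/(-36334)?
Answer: -21073719/18167 ≈ -1160.0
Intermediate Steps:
h = 1/18167 (h = -2/(-36334) = -2*(-1/36334) = 1/18167 ≈ 5.5045e-5)
N = 4 (N = (-2)² = 4)
Q(L) = 2*L*(-149 + L) (Q(L) = (-149 + L)*(2*L) = 2*L*(-149 + L))
h + Q(N) = 1/18167 + 2*4*(-149 + 4) = 1/18167 + 2*4*(-145) = 1/18167 - 1160 = -21073719/18167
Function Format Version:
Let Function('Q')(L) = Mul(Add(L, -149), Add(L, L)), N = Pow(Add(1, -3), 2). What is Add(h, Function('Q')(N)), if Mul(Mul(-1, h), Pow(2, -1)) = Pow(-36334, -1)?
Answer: Rational(-21073719, 18167) ≈ -1160.0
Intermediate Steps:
h = Rational(1, 18167) (h = Mul(-2, Pow(-36334, -1)) = Mul(-2, Rational(-1, 36334)) = Rational(1, 18167) ≈ 5.5045e-5)
N = 4 (N = Pow(-2, 2) = 4)
Function('Q')(L) = Mul(2, L, Add(-149, L)) (Function('Q')(L) = Mul(Add(-149, L), Mul(2, L)) = Mul(2, L, Add(-149, L)))
Add(h, Function('Q')(N)) = Add(Rational(1, 18167), Mul(2, 4, Add(-149, 4))) = Add(Rational(1, 18167), Mul(2, 4, -145)) = Add(Rational(1, 18167), -1160) = Rational(-21073719, 18167)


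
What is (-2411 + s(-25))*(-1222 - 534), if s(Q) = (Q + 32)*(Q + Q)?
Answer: 4848316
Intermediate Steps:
s(Q) = 2*Q*(32 + Q) (s(Q) = (32 + Q)*(2*Q) = 2*Q*(32 + Q))
(-2411 + s(-25))*(-1222 - 534) = (-2411 + 2*(-25)*(32 - 25))*(-1222 - 534) = (-2411 + 2*(-25)*7)*(-1756) = (-2411 - 350)*(-1756) = -2761*(-1756) = 4848316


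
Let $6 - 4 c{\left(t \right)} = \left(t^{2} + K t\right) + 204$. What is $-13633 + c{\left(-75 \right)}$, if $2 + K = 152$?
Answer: $- \frac{49105}{4} \approx -12276.0$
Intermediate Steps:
$K = 150$ ($K = -2 + 152 = 150$)
$c{\left(t \right)} = - \frac{99}{2} - \frac{75 t}{2} - \frac{t^{2}}{4}$ ($c{\left(t \right)} = \frac{3}{2} - \frac{\left(t^{2} + 150 t\right) + 204}{4} = \frac{3}{2} - \frac{204 + t^{2} + 150 t}{4} = \frac{3}{2} - \left(51 + \frac{t^{2}}{4} + \frac{75 t}{2}\right) = - \frac{99}{2} - \frac{75 t}{2} - \frac{t^{2}}{4}$)
$-13633 + c{\left(-75 \right)} = -13633 - \left(-2763 + \frac{5625}{4}\right) = -13633 - - \frac{5427}{4} = -13633 + \frac{5427}{4} = - \frac{49105}{4}$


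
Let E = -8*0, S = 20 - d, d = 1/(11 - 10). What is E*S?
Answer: 0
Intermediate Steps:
d = 1 (d = 1/1 = 1)
S = 19 (S = 20 - 1*1 = 20 - 1 = 19)
E = 0
E*S = 0*19 = 0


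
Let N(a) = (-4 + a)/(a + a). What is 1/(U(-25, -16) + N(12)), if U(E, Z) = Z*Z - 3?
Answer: 3/760 ≈ 0.0039474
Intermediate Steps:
N(a) = (-4 + a)/(2*a) (N(a) = (-4 + a)/((2*a)) = (-4 + a)*(1/(2*a)) = (-4 + a)/(2*a))
U(E, Z) = -3 + Z**2 (U(E, Z) = Z**2 - 3 = -3 + Z**2)
1/(U(-25, -16) + N(12)) = 1/((-3 + (-16)**2) + (1/2)*(-4 + 12)/12) = 1/((-3 + 256) + (1/2)*(1/12)*8) = 1/(253 + 1/3) = 1/(760/3) = 3/760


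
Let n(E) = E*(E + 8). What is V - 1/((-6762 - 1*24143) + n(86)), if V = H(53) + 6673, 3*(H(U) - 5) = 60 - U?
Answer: 50817296/7607 ≈ 6680.3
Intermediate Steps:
H(U) = 25 - U/3 (H(U) = 5 + (60 - U)/3 = 5 + (20 - U/3) = 25 - U/3)
V = 20041/3 (V = (25 - ⅓*53) + 6673 = (25 - 53/3) + 6673 = 22/3 + 6673 = 20041/3 ≈ 6680.3)
n(E) = E*(8 + E)
V - 1/((-6762 - 1*24143) + n(86)) = 20041/3 - 1/((-6762 - 1*24143) + 86*(8 + 86)) = 20041/3 - 1/((-6762 - 24143) + 86*94) = 20041/3 - 1/(-30905 + 8084) = 20041/3 - 1/(-22821) = 20041/3 - 1*(-1/22821) = 20041/3 + 1/22821 = 50817296/7607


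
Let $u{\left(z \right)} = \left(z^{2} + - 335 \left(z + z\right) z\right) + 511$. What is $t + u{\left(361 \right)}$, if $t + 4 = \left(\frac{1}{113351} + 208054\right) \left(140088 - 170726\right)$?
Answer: $- \frac{732422325938232}{113351} \approx -6.4615 \cdot 10^{9}$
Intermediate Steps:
$u{\left(z \right)} = 511 - 669 z^{2}$ ($u{\left(z \right)} = \left(z^{2} + - 335 \cdot 2 z z\right) + 511 = \left(z^{2} + - 670 z z\right) + 511 = \left(z^{2} - 670 z^{2}\right) + 511 = - 669 z^{2} + 511 = 511 - 669 z^{2}$)
$t = - \frac{722539905376694}{113351}$ ($t = -4 + \left(\frac{1}{113351} + 208054\right) \left(140088 - 170726\right) = -4 + \left(\frac{1}{113351} + 208054\right) \left(-30638\right) = -4 + \frac{23583128955}{113351} \left(-30638\right) = -4 - \frac{722539904923290}{113351} = - \frac{722539905376694}{113351} \approx -6.3744 \cdot 10^{9}$)
$t + u{\left(361 \right)} = - \frac{722539905376694}{113351} + \left(511 - 669 \cdot 361^{2}\right) = - \frac{722539905376694}{113351} + \left(511 - 87184749\right) = - \frac{722539905376694}{113351} - 87184238 = - \frac{732422325938232}{113351}$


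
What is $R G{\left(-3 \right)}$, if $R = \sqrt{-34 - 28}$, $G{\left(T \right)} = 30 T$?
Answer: $- 90 i \sqrt{62} \approx - 708.66 i$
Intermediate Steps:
$R = i \sqrt{62}$ ($R = \sqrt{-62} = i \sqrt{62} \approx 7.874 i$)
$R G{\left(-3 \right)} = i \sqrt{62} \cdot 30 \left(-3\right) = i \sqrt{62} \left(-90\right) = - 90 i \sqrt{62}$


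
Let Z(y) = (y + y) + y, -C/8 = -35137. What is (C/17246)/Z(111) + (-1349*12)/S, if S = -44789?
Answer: 52778182664/128609777151 ≈ 0.41037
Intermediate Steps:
C = 281096 (C = -8*(-35137) = 281096)
Z(y) = 3*y (Z(y) = 2*y + y = 3*y)
(C/17246)/Z(111) + (-1349*12)/S = (281096/17246)/((3*111)) - 1349*12/(-44789) = (281096*(1/17246))/333 - 16188*(-1/44789) = (140548/8623)*(1/333) + 16188/44789 = 140548/2871459 + 16188/44789 = 52778182664/128609777151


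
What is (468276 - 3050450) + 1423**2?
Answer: -557245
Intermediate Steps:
(468276 - 3050450) + 1423**2 = -2582174 + 2024929 = -557245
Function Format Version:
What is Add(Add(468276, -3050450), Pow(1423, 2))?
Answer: -557245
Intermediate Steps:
Add(Add(468276, -3050450), Pow(1423, 2)) = Add(-2582174, 2024929) = -557245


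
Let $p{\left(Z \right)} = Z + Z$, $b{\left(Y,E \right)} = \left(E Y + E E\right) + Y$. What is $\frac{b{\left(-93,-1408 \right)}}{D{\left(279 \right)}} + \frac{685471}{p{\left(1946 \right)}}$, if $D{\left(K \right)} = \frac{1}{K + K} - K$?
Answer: $- \frac{4482847454089}{605910452} \approx -7398.5$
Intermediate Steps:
$b{\left(Y,E \right)} = Y + E^{2} + E Y$ ($b{\left(Y,E \right)} = \left(E Y + E^{2}\right) + Y = \left(E^{2} + E Y\right) + Y = Y + E^{2} + E Y$)
$D{\left(K \right)} = \frac{1}{2 K} - K$
$p{\left(Z \right)} = 2 Z$
$\frac{b{\left(-93,-1408 \right)}}{D{\left(279 \right)}} + \frac{685471}{p{\left(1946 \right)}} = \frac{-93 + \left(-1408\right)^{2} - -130944}{\frac{1}{2 \cdot 279} - 279} + \frac{685471}{2 \cdot 1946} = \frac{-93 + 1982464 + 130944}{\frac{1}{2} \cdot \frac{1}{279} - 279} + \frac{685471}{3892} = \frac{2113315}{\frac{1}{558} - 279} + 685471 \cdot \frac{1}{3892} = \frac{2113315}{- \frac{155681}{558}} + \frac{685471}{3892} = 2113315 \left(- \frac{558}{155681}\right) + \frac{685471}{3892} = - \frac{1179229770}{155681} + \frac{685471}{3892} = - \frac{4482847454089}{605910452}$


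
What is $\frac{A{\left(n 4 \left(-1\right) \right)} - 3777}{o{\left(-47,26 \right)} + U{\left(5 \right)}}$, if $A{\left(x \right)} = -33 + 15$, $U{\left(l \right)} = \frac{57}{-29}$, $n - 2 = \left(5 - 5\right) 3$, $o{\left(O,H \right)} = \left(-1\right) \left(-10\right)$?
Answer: $- \frac{110055}{233} \approx -472.34$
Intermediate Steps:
$o{\left(O,H \right)} = 10$
$n = 2$ ($n = 2 + \left(5 - 5\right) 3 = 2 + 0 \cdot 3 = 2 + 0 = 2$)
$U{\left(l \right)} = - \frac{57}{29}$ ($U{\left(l \right)} = 57 \left(- \frac{1}{29}\right) = - \frac{57}{29}$)
$A{\left(x \right)} = -18$
$\frac{A{\left(n 4 \left(-1\right) \right)} - 3777}{o{\left(-47,26 \right)} + U{\left(5 \right)}} = \frac{-18 - 3777}{10 - \frac{57}{29}} = - \frac{3795}{\frac{233}{29}} = \left(-3795\right) \frac{29}{233} = - \frac{110055}{233}$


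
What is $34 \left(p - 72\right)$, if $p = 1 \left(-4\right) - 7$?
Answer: $-2822$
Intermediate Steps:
$p = -11$ ($p = -4 - 7 = -11$)
$34 \left(p - 72\right) = 34 \left(-11 - 72\right) = 34 \left(-83\right) = -2822$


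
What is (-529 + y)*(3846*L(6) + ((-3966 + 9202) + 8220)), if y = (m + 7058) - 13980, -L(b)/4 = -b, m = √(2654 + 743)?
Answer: -788017760 + 105760*√3397 ≈ -7.8185e+8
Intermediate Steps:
m = √3397 ≈ 58.284
L(b) = 4*b (L(b) = -(-4)*b = 4*b)
y = -6922 + √3397 (y = (√3397 + 7058) - 13980 = (7058 + √3397) - 13980 = -6922 + √3397 ≈ -6863.7)
(-529 + y)*(3846*L(6) + ((-3966 + 9202) + 8220)) = (-529 + (-6922 + √3397))*(3846*(4*6) + ((-3966 + 9202) + 8220)) = (-7451 + √3397)*(3846*24 + (5236 + 8220)) = (-7451 + √3397)*(92304 + 13456) = (-7451 + √3397)*105760 = -788017760 + 105760*√3397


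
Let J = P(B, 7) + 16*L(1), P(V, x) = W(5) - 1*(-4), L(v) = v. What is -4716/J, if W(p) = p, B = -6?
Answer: -4716/25 ≈ -188.64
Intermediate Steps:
P(V, x) = 9 (P(V, x) = 5 - 1*(-4) = 5 + 4 = 9)
J = 25 (J = 9 + 16*1 = 9 + 16 = 25)
-4716/J = -4716/25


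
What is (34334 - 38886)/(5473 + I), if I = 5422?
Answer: -4552/10895 ≈ -0.41781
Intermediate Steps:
(34334 - 38886)/(5473 + I) = (34334 - 38886)/(5473 + 5422) = -4552/10895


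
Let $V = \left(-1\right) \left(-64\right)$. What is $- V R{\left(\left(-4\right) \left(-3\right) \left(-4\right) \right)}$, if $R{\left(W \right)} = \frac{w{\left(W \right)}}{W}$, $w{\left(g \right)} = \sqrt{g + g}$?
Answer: $\frac{16 i \sqrt{6}}{3} \approx 13.064 i$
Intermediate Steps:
$w{\left(g \right)} = \sqrt{2} \sqrt{g}$ ($w{\left(g \right)} = \sqrt{2 g} = \sqrt{2} \sqrt{g}$)
$V = 64$
$R{\left(W \right)} = \frac{\sqrt{2}}{\sqrt{W}}$ ($R{\left(W \right)} = \frac{\sqrt{2} \sqrt{W}}{W} = \frac{\sqrt{2}}{\sqrt{W}}$)
$- V R{\left(\left(-4\right) \left(-3\right) \left(-4\right) \right)} = - 64 \frac{\sqrt{2}}{4 i \sqrt{3}} = - 64 \sqrt{2} \left(- \frac{i \sqrt{3}}{12}\right) = - 64 \left(- \frac{i \sqrt{6}}{12}\right) = - \frac{\left(-16\right) i \sqrt{6}}{3} = \frac{16 i \sqrt{6}}{3}$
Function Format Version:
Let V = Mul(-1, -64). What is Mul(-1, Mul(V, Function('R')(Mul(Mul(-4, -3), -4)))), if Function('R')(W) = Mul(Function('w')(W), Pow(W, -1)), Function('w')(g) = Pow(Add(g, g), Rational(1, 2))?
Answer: Mul(Rational(16, 3), I, Pow(6, Rational(1, 2))) ≈ Mul(13.064, I)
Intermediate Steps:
Function('w')(g) = Mul(Pow(2, Rational(1, 2)), Pow(g, Rational(1, 2))) (Function('w')(g) = Pow(Mul(2, g), Rational(1, 2)) = Mul(Pow(2, Rational(1, 2)), Pow(g, Rational(1, 2))))
V = 64
Function('R')(W) = Mul(Pow(2, Rational(1, 2)), Pow(W, Rational(-1, 2))) (Function('R')(W) = Mul(Mul(Pow(2, Rational(1, 2)), Pow(W, Rational(1, 2))), Pow(W, -1)) = Mul(Pow(2, Rational(1, 2)), Pow(W, Rational(-1, 2))))
Mul(-1, Mul(V, Function('R')(Mul(Mul(-4, -3), -4)))) = Mul(-1, Mul(64, Mul(Pow(2, Rational(1, 2)), Pow(Mul(Mul(-4, -3), -4), Rational(-1, 2))))) = Mul(-1, Mul(64, Mul(Pow(2, Rational(1, 2)), Pow(Mul(12, -4), Rational(-1, 2))))) = Mul(-1, Mul(64, Mul(Pow(2, Rational(1, 2)), Pow(-48, Rational(-1, 2))))) = Mul(-1, Mul(64, Mul(Pow(2, Rational(1, 2)), Mul(Rational(-1, 12), I, Pow(3, Rational(1, 2)))))) = Mul(-1, Mul(64, Mul(Rational(-1, 12), I, Pow(6, Rational(1, 2))))) = Mul(-1, Mul(Rational(-16, 3), I, Pow(6, Rational(1, 2)))) = Mul(Rational(16, 3), I, Pow(6, Rational(1, 2)))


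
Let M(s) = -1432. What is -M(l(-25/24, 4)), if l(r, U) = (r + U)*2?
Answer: 1432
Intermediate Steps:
l(r, U) = 2*U + 2*r (l(r, U) = (U + r)*2 = 2*U + 2*r)
-M(l(-25/24, 4)) = -1*(-1432) = 1432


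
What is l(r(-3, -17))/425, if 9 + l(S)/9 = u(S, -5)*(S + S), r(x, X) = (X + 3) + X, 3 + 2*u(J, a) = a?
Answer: 2151/425 ≈ 5.0612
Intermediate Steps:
u(J, a) = -3/2 + a/2
r(x, X) = 3 + 2*X (r(x, X) = (3 + X) + X = 3 + 2*X)
l(S) = -81 - 72*S (l(S) = -81 + 9*((-3/2 + (1/2)*(-5))*(S + S)) = -81 + 9*((-3/2 - 5/2)*(2*S)) = -81 + 9*(-8*S) = -81 - 72*S)
l(r(-3, -17))/425 = (-81 - 72*(3 + 2*(-17)))/425 = (-81 - 72*(3 - 34))*(1/425) = (-81 - 72*(-31))*(1/425) = (-81 + 2232)*(1/425) = 2151*(1/425) = 2151/425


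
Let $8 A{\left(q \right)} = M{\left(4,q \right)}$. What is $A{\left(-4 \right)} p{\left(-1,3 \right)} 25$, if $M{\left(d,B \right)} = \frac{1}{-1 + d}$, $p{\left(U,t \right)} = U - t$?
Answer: $- \frac{25}{6} \approx -4.1667$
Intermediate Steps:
$A{\left(q \right)} = \frac{1}{24}$ ($A{\left(q \right)} = \frac{1}{8 \left(-1 + 4\right)} = \frac{1}{8 \cdot 3} = \frac{1}{8} \cdot \frac{1}{3} = \frac{1}{24}$)
$A{\left(-4 \right)} p{\left(-1,3 \right)} 25 = \frac{-1 - 3}{24} \cdot 25 = \frac{1}{24} \left(-4\right) 25 = \left(- \frac{1}{6}\right) 25 = - \frac{25}{6}$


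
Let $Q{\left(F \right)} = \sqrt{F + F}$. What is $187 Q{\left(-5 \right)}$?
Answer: $187 i \sqrt{10} \approx 591.35 i$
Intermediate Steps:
$Q{\left(F \right)} = \sqrt{2} \sqrt{F}$ ($Q{\left(F \right)} = \sqrt{2 F} = \sqrt{2} \sqrt{F}$)
$187 Q{\left(-5 \right)} = 187 \sqrt{2} \sqrt{-5} = 187 \sqrt{2} i \sqrt{5} = 187 i \sqrt{10}$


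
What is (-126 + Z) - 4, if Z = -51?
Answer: -181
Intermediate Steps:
(-126 + Z) - 4 = (-126 - 51) - 4 = -177 - 4 = -181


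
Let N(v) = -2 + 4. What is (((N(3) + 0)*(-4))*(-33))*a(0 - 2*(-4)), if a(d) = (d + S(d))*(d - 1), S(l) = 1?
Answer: 16632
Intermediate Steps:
N(v) = 2
a(d) = (1 + d)*(-1 + d) (a(d) = (d + 1)*(d - 1) = (1 + d)*(-1 + d))
(((N(3) + 0)*(-4))*(-33))*a(0 - 2*(-4)) = (((2 + 0)*(-4))*(-33))*(-1 + (0 - 2*(-4))²) = ((2*(-4))*(-33))*(-1 + (0 + 8)²) = (-8*(-33))*(-1 + 8²) = 264*(-1 + 64) = 264*63 = 16632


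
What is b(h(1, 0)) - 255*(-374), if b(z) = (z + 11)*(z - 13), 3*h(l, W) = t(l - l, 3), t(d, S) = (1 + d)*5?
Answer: 857038/9 ≈ 95227.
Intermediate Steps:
t(d, S) = 5 + 5*d
h(l, W) = 5/3 (h(l, W) = (5 + 5*(l - l))/3 = (5 + 5*0)/3 = (5 + 0)/3 = (1/3)*5 = 5/3)
b(z) = (-13 + z)*(11 + z) (b(z) = (11 + z)*(-13 + z) = (-13 + z)*(11 + z))
b(h(1, 0)) - 255*(-374) = (-143 + (5/3)**2 - 2*5/3) - 255*(-374) = (-143 + 25/9 - 10/3) + 95370 = -1292/9 + 95370 = 857038/9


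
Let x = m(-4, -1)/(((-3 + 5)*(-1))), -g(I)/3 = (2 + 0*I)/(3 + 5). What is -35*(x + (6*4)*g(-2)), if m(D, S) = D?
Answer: 560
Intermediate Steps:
g(I) = -3/4 (g(I) = -3*(2 + 0*I)/(3 + 5) = -3*(2 + 0)/8 = -6/8 = -3*1/4 = -3/4)
x = 2 (x = -4*(-1/(-3 + 5)) = -4/(2*(-1)) = -4/(-2) = -4*(-1/2) = 2)
-35*(x + (6*4)*g(-2)) = -35*(2 + (6*4)*(-3/4)) = -35*(2 + 24*(-3/4)) = -35*(2 - 18) = -35*(-16) = 560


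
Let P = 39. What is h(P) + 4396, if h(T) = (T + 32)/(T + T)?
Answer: 342959/78 ≈ 4396.9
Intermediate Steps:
h(T) = (32 + T)/(2*T) (h(T) = (32 + T)/((2*T)) = (32 + T)*(1/(2*T)) = (32 + T)/(2*T))
h(P) + 4396 = (½)*(32 + 39)/39 + 4396 = (½)*(1/39)*71 + 4396 = 71/78 + 4396 = 342959/78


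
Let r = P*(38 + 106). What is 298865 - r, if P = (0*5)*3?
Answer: 298865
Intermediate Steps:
P = 0 (P = 0*3 = 0)
r = 0 (r = 0*(38 + 106) = 0*144 = 0)
298865 - r = 298865 - 1*0 = 298865 + 0 = 298865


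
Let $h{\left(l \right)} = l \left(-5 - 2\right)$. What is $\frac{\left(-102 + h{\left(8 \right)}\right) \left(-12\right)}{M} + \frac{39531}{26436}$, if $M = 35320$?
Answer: $\frac{60264899}{38904980} \approx 1.549$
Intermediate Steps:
$h{\left(l \right)} = - 7 l$ ($h{\left(l \right)} = l \left(-7\right) = - 7 l$)
$\frac{\left(-102 + h{\left(8 \right)}\right) \left(-12\right)}{M} + \frac{39531}{26436} = \frac{\left(-102 - 56\right) \left(-12\right)}{35320} + \frac{39531}{26436} = \left(-102 - 56\right) \left(-12\right) \frac{1}{35320} + 39531 \cdot \frac{1}{26436} = \left(-158\right) \left(-12\right) \frac{1}{35320} + \frac{13177}{8812} = 1896 \cdot \frac{1}{35320} + \frac{13177}{8812} = \frac{237}{4415} + \frac{13177}{8812} = \frac{60264899}{38904980}$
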